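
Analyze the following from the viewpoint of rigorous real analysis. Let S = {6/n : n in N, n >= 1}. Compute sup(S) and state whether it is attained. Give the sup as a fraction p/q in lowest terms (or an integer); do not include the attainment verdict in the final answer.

Analysis:
- Values: 6, 3, 2, 3/2, ... strictly decreasing.
- The maximum is 6 (n=1); sup = 6 (attained).
- The set is bounded below by 0; 6/n -> 0 so 0 is the greatest lower bound.
- 0 is not in the set, so inf = 0 is not attained.
Conclusion: sup(S) = 6, attained in S.

6


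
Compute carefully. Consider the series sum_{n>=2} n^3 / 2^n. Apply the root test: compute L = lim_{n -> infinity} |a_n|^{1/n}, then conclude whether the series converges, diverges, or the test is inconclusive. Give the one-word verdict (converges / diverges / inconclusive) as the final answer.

Let a_n denote the general term. Form |a_n|^(1/n) and simplify:
|a_n|^(1/n) = n^(3/n)/2
Take the limit as n -> infinity: L = 1/2.
Since L = 1/2 < 1, the root test implies convergence.

converges


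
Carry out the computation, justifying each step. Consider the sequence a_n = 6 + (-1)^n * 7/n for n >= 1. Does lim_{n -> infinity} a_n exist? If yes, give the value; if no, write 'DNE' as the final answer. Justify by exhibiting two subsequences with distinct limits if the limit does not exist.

Examine the behaviour of a_n along subsequences.
Even-n subsequence a_{2k} = 6 + 7/(2k) -> 6. Odd-n subsequence a_{2k+1} = 6 - 7/(2k+1) -> 6. Both tend to 6, which suggests the limit is 6; verify directly.
|a_n - 6| = |(-1)^n * 7/n| = 7/n for every n >= 1.
Given epsilon > 0, choose a positive integer N > 7/epsilon. Then for all n >= N, |a_n - 6| = 7/n <= 7/N < epsilon.
So by the definition of the limit, lim a_n exists and equals 6.

6


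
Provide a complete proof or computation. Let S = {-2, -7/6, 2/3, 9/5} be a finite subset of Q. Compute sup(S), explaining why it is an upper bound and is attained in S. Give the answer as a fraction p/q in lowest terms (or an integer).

S is finite, so sup(S) = max(S).
Sorted decreasing:
9/5, 2/3, -7/6, -2
The extremum is 9/5.
For every x in S, x <= 9/5. And 9/5 is in S, so it is attained.
Therefore sup(S) = 9/5.

9/5


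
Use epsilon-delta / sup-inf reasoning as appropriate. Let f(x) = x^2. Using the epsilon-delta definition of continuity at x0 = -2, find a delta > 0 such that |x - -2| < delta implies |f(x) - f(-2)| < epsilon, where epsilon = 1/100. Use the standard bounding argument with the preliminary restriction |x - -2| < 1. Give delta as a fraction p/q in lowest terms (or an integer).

Factor: |x^2 - (-2)^2| = |x - -2| * |x + -2|.
Impose |x - -2| < 1 first. Then |x + -2| = |(x - -2) + 2*(-2)| <= |x - -2| + 2*|-2| < 1 + 4 = 5.
So |x^2 - (-2)^2| < delta * 5.
We need delta * 5 <= 1/100, i.e. delta <= 1/100/5 = 1/500.
Since 1/500 < 1, this is tighter than 1; take delta = 1/500.
So delta = 1/500 works.

1/500


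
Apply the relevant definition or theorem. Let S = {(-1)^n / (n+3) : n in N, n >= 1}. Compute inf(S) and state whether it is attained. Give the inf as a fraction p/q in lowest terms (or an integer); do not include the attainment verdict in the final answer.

Analysis:
- Values: -1/4, 1/5, -1/6, 1/7, -1/8, ...
- Positive terms (even n): 1/(2+3), 1/(4+3), ... decreasing -> max = 1/5 (n=2).
- Negative terms (odd n): -1/(1+3), -1/(3+3), ... increasing -> min = -1/4 (n=1).
- So sup = 1/5 (attained at n=2); inf = -1/4 (attained at n=1).
Conclusion: inf(S) = -1/4, attained in S.

-1/4


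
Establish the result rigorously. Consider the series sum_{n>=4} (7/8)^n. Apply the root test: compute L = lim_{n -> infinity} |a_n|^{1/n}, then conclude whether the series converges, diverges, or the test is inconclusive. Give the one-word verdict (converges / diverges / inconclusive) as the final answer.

Let a_n denote the general term. Form |a_n|^(1/n) and simplify:
|a_n|^(1/n) = 7/8
Take the limit as n -> infinity: L = 7/8.
Since L = 7/8 < 1, the root test implies convergence.

converges


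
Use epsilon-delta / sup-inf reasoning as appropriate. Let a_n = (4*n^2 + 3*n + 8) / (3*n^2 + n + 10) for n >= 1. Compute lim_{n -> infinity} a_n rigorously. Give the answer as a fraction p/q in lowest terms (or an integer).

Divide numerator and denominator by n^2, the highest power:
numerator / n^2 = 4 + 3/n + 8/n^2
denominator / n^2 = 3 + 1/n + 10/n^2
As n -> infinity, all terms of the form c/n^k (k >= 1) tend to 0.
So numerator / n^2 -> 4 and denominator / n^2 -> 3.
Therefore lim a_n = 4/3.

4/3


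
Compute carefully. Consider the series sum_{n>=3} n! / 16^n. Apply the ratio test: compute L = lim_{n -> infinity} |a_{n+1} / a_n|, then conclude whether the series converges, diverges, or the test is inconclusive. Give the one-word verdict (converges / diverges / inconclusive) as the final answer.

Let a_n denote the general term. Form the ratio a_{n+1}/a_n and simplify:
a_{n+1}/a_n = n/16 + 1/16
Take the limit as n -> infinity: L = infinity.
Since L = infinity > 1 (or L = infinity), the ratio test implies the series diverges.

diverges


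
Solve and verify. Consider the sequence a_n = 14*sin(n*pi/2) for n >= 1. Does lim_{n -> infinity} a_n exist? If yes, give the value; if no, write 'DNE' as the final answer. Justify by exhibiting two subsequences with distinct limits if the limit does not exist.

Examine the behaviour of a_n along subsequences.
a_{4k+1} = 14*sin(pi/2 + 2k*pi) = 14 -> 14. a_{4k+3} = 14*sin(3pi/2 + 2k*pi) = -14 -> -14.
Since these two subsequential limits are 14 and -14, distinct, the full sequence cannot converge (a convergent sequence has all subsequences tending to the same limit). So lim a_n does not exist.

DNE


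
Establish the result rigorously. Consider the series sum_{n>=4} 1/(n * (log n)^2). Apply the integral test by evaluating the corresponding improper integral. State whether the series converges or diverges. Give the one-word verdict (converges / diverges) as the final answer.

Let f(x) = 1/(x*log(x)^2). Then f is positive, continuous, and decreasing on [4, infinity), so the integral test applies.
Compute the improper integral int_{4}^infinity f(x) dx:
  antiderivative F(x) = -1/log(x).
  F(x) -> 0 as x -> infinity.  int = 0 - F(4) = 1/log(4) < infinity. By the integral test, the series converges.

converges


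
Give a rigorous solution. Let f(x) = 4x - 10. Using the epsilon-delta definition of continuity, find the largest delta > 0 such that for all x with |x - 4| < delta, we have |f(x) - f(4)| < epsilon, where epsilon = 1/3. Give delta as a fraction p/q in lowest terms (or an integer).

We compute f(4) = 4*(4) - 10 = 6.
|f(x) - f(4)| = |4x - 10 - (6)| = |4(x - 4)| = 4|x - 4|.
We need 4|x - 4| < 1/3, i.e. |x - 4| < 1/3 / 4 = 1/12.
So any delta <= 1/12 works. Conversely, if delta > 1/12, then x = 4 + 1/12 satisfies |x - 4| = 1/12 < delta but |f(x) - f(4)| = 4 * 1/12 = 1/3, which is not < 1/3; so no larger delta works.
Hence the largest such delta is 1/12.

1/12


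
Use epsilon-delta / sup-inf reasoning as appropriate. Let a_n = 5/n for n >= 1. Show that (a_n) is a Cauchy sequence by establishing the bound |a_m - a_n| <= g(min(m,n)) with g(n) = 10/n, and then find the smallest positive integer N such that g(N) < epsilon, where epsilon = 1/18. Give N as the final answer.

For any m, n >= 1, by the triangle inequality:
|a_m - a_n| = |5/m - 5/n| <= 5*1/m + 5*1/n <= 10/min(m,n).
So g(n) = 10/n bounds the Cauchy difference. Since g(n) -> 0, (a_n) is Cauchy.
Now solve g(N) < 1/18: 10/N < 1/18 <=> N > 10 / (1/18) = 180.
The smallest integer strictly greater than 180 is N = 181.
Check: g(181) = 10/181 = 10/181 < 1/18; g(180) = 1/18 >= 1/18. So N = 181.

181


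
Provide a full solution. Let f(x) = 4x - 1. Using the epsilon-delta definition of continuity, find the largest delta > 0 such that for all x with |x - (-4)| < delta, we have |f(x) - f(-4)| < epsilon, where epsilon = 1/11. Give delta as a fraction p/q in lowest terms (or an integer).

We compute f(-4) = 4*(-4) - 1 = -17.
|f(x) - f(-4)| = |4x - 1 - (-17)| = |4(x - (-4))| = 4|x - (-4)|.
We need 4|x - (-4)| < 1/11, i.e. |x - (-4)| < 1/11 / 4 = 1/44.
So any delta <= 1/44 works. Conversely, if delta > 1/44, then x = -4 + 1/44 satisfies |x - (-4)| = 1/44 < delta but |f(x) - f(-4)| = 4 * 1/44 = 1/11, which is not < 1/11; so no larger delta works.
Hence the largest such delta is 1/44.

1/44


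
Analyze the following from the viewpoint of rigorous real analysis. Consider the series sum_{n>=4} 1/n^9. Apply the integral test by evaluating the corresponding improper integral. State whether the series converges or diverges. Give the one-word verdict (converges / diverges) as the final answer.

Let f(x) = x^(-9). Then f is positive, continuous, and decreasing on [4, infinity), so the integral test applies.
Compute the improper integral int_{4}^infinity f(x) dx:
  antiderivative F(x) = -1/(8*x^8).
  As x -> infinity, F(x) -> 0 (since p = 9 > 1).
  So int = F(infinity) - F(4) = 0 - (-1/524288) = 1/524288.
  Finite, so by the integral test, the series converges.

converges


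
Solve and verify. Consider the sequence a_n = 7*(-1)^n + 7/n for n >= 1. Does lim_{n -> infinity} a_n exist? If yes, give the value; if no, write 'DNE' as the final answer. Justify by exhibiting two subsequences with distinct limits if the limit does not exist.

Examine the behaviour of a_n along subsequences.
a_{2k} = 7 + 7/(2k) -> 7. a_{2k+1} = -7 + 7/(2k+1) -> -7.
Since these two subsequential limits are 7 and -7, distinct, the full sequence cannot converge (a convergent sequence has all subsequences tending to the same limit). So lim a_n does not exist.

DNE


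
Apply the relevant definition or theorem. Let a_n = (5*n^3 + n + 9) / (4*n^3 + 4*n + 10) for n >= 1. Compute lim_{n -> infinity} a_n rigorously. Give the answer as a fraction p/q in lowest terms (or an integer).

Divide numerator and denominator by n^3, the highest power:
numerator / n^3 = 5 + n^(-2) + 9/n^3
denominator / n^3 = 4 + 4/n^2 + 10/n^3
As n -> infinity, all terms of the form c/n^k (k >= 1) tend to 0.
So numerator / n^3 -> 5 and denominator / n^3 -> 4.
Therefore lim a_n = 5/4.

5/4


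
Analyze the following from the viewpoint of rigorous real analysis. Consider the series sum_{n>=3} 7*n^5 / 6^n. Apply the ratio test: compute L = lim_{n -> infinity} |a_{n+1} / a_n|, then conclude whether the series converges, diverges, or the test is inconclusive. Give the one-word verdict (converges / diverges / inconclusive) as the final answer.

Let a_n denote the general term. Form the ratio a_{n+1}/a_n and simplify:
a_{n+1}/a_n = (n + 1)^5/(6*n^5)
Take the limit as n -> infinity: L = 1/6.
Since L = 1/6 < 1, the ratio test implies the series converges.

converges


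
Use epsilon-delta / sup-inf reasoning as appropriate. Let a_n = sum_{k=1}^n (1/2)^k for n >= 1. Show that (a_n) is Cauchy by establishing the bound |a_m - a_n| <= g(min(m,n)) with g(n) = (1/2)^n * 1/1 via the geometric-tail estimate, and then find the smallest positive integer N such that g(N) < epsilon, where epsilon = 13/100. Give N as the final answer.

For m > n >= 1: |a_m - a_n| = sum_{k=n+1}^m (1/2)^k < sum_{k=n+1}^infinity (1/2)^k = (1/2)^(n+1) / (1 - 1/2) = (1/2)^n * (1/2) * (2/1) = (1/2)^n * 1/1.
So g(n) = (1/2)^n / 1. Since g(n) -> 0, (a_n) is Cauchy.
Now solve g(N) < 13/100: (1/2)^N / 1 < 13/100 <=> 2^N > 1 / (1 * 13/100) = 100/13.
Check powers of 2: 2^2 = 4 <= 100/13, 2^3 = 8 > 100/13.
So the smallest such N is 3. Check: g(3) = 1/(1 * 8) = 1/8 < 13/100.

3


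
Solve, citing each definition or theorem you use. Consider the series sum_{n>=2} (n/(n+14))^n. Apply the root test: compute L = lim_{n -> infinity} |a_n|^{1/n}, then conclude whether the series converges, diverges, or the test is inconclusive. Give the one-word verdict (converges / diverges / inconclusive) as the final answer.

Let a_n denote the general term. Form |a_n|^(1/n) and simplify:
|a_n|^(1/n) = n/(n + 14)
Take the limit as n -> infinity: L = 1.
Since L = 1, the root test is inconclusive. (In fact a_n = (n/(n+14))^n -> e^(-14) != 0, so the nth-term test shows divergence; but the root test itself gives no conclusion.)

inconclusive


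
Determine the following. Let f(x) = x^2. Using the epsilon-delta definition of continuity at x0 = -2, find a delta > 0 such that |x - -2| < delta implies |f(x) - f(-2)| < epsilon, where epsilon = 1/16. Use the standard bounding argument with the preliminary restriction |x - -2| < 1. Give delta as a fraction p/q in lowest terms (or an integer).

Factor: |x^2 - (-2)^2| = |x - -2| * |x + -2|.
Impose |x - -2| < 1 first. Then |x + -2| = |(x - -2) + 2*(-2)| <= |x - -2| + 2*|-2| < 1 + 4 = 5.
So |x^2 - (-2)^2| < delta * 5.
We need delta * 5 <= 1/16, i.e. delta <= 1/16/5 = 1/80.
Since 1/80 < 1, this is tighter than 1; take delta = 1/80.
So delta = 1/80 works.

1/80


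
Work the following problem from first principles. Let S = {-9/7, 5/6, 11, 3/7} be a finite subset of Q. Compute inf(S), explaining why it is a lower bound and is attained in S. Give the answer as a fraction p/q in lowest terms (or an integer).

S is finite, so inf(S) = min(S).
Sorted increasing:
-9/7, 3/7, 5/6, 11
The extremum is -9/7.
For every x in S, x >= -9/7. And -9/7 is in S, so it is attained.
Therefore inf(S) = -9/7.

-9/7


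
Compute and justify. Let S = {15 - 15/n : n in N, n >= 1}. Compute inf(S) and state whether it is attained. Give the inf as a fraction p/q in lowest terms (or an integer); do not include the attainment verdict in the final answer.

Analysis:
- Values: 0, 15/2, 10, 45/4, ... strictly increasing.
- Minimum is 0 (n=1); inf = 0 (attained).
- 15 - 15/n -> 15 from below; sup = 15, not attained.
Conclusion: inf(S) = 0, attained in S.

0


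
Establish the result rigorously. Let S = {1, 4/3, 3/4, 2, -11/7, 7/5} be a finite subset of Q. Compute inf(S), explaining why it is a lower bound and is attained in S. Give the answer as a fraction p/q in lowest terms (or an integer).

S is finite, so inf(S) = min(S).
Sorted increasing:
-11/7, 3/4, 1, 4/3, 7/5, 2
The extremum is -11/7.
For every x in S, x >= -11/7. And -11/7 is in S, so it is attained.
Therefore inf(S) = -11/7.

-11/7


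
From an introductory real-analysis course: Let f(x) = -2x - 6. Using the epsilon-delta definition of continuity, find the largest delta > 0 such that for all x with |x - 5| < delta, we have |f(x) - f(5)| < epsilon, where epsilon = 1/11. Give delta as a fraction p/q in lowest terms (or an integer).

We compute f(5) = -2*(5) - 6 = -16.
|f(x) - f(5)| = |-2x - 6 - (-16)| = |-2(x - 5)| = 2|x - 5|.
We need 2|x - 5| < 1/11, i.e. |x - 5| < 1/11 / 2 = 1/22.
So any delta <= 1/22 works. Conversely, if delta > 1/22, then x = 5 + 1/22 satisfies |x - 5| = 1/22 < delta but |f(x) - f(5)| = 2 * 1/22 = 1/11, which is not < 1/11; so no larger delta works.
Hence the largest such delta is 1/22.

1/22


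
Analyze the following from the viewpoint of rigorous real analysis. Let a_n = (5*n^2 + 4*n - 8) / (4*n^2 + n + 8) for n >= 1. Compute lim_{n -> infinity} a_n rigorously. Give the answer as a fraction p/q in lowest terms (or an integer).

Divide numerator and denominator by n^2, the highest power:
numerator / n^2 = 5 + 4/n - 8/n^2
denominator / n^2 = 4 + 1/n + 8/n^2
As n -> infinity, all terms of the form c/n^k (k >= 1) tend to 0.
So numerator / n^2 -> 5 and denominator / n^2 -> 4.
Therefore lim a_n = 5/4.

5/4


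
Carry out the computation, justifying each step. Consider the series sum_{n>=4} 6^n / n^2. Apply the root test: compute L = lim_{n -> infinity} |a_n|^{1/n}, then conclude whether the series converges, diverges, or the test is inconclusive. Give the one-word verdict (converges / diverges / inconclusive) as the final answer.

Let a_n denote the general term. Form |a_n|^(1/n) and simplify:
|a_n|^(1/n) = 6/n^(2/n)
Take the limit as n -> infinity: L = 6.
Since L = 6 > 1, the root test implies divergence.

diverges


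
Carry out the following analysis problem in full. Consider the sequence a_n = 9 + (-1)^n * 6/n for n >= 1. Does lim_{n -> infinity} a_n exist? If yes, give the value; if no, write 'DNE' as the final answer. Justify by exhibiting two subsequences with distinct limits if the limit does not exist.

Examine the behaviour of a_n along subsequences.
Even-n subsequence a_{2k} = 9 + 6/(2k) -> 9. Odd-n subsequence a_{2k+1} = 9 - 6/(2k+1) -> 9. Both tend to 9, which suggests the limit is 9; verify directly.
|a_n - 9| = |(-1)^n * 6/n| = 6/n for every n >= 1.
Given epsilon > 0, choose a positive integer N > 6/epsilon. Then for all n >= N, |a_n - 9| = 6/n <= 6/N < epsilon.
So by the definition of the limit, lim a_n exists and equals 9.

9


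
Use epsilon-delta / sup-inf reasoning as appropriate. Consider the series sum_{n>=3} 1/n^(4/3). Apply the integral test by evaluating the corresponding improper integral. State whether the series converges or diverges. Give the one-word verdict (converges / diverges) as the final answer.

Let f(x) = x^(-4/3). Then f is positive, continuous, and decreasing on [3, infinity), so the integral test applies.
Compute the improper integral int_{3}^infinity f(x) dx:
  antiderivative F(x) = -3/x^(1/3).
  As x -> infinity, F(x) -> 0 (since p = 4/3 > 1).
  So int = F(infinity) - F(3) = 0 - (-3^(2/3)) = 3^(2/3).
  Finite, so by the integral test, the series converges.

converges


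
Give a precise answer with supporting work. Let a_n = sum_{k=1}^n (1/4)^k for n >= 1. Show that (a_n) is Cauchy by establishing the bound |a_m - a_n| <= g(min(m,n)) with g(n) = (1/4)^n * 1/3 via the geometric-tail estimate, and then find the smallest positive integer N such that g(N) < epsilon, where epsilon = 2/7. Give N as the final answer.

For m > n >= 1: |a_m - a_n| = sum_{k=n+1}^m (1/4)^k < sum_{k=n+1}^infinity (1/4)^k = (1/4)^(n+1) / (1 - 1/4) = (1/4)^n * (1/4) * (4/3) = (1/4)^n * 1/3.
So g(n) = (1/4)^n / 3. Since g(n) -> 0, (a_n) is Cauchy.
Now solve g(N) < 2/7: (1/4)^N / 3 < 2/7 <=> 4^N > 1 / (3 * 2/7) = 7/6.
Check powers of 4: 4^0 = 1 <= 7/6, 4^1 = 4 > 7/6.
So the smallest such N is 1. Check: g(1) = 1/(3 * 4) = 1/12 < 2/7.

1


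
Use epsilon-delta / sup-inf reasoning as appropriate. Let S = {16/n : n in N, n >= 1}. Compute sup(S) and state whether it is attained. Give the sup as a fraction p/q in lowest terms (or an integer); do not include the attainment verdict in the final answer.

Analysis:
- Values: 16, 8, 16/3, 4, ... strictly decreasing.
- The maximum is 16 (n=1); sup = 16 (attained).
- The set is bounded below by 0; 16/n -> 0 so 0 is the greatest lower bound.
- 0 is not in the set, so inf = 0 is not attained.
Conclusion: sup(S) = 16, attained in S.

16


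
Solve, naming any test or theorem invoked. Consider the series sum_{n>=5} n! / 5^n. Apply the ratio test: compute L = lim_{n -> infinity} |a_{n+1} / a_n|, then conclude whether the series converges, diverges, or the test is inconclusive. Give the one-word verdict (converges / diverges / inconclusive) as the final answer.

Let a_n denote the general term. Form the ratio a_{n+1}/a_n and simplify:
a_{n+1}/a_n = n/5 + 1/5
Take the limit as n -> infinity: L = infinity.
Since L = infinity > 1 (or L = infinity), the ratio test implies the series diverges.

diverges


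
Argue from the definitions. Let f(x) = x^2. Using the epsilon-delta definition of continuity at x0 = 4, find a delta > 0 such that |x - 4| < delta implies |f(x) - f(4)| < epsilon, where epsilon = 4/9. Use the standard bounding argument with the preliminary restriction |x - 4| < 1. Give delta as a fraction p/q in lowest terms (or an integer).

Factor: |x^2 - (4)^2| = |x - 4| * |x + 4|.
Impose |x - 4| < 1 first. Then |x + 4| = |(x - 4) + 2*(4)| <= |x - 4| + 2*|4| < 1 + 8 = 9.
So |x^2 - (4)^2| < delta * 9.
We need delta * 9 <= 4/9, i.e. delta <= 4/9/9 = 4/81.
Since 4/81 < 1, this is tighter than 1; take delta = 4/81.
So delta = 4/81 works.

4/81


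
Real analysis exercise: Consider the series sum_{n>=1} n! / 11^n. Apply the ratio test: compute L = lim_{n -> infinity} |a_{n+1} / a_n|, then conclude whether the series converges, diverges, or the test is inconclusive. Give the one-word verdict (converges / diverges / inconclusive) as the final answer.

Let a_n denote the general term. Form the ratio a_{n+1}/a_n and simplify:
a_{n+1}/a_n = n/11 + 1/11
Take the limit as n -> infinity: L = infinity.
Since L = infinity > 1 (or L = infinity), the ratio test implies the series diverges.

diverges


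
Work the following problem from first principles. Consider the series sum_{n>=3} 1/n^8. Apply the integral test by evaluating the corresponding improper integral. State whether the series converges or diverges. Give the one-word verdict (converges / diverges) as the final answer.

Let f(x) = x^(-8). Then f is positive, continuous, and decreasing on [3, infinity), so the integral test applies.
Compute the improper integral int_{3}^infinity f(x) dx:
  antiderivative F(x) = -1/(7*x^7).
  As x -> infinity, F(x) -> 0 (since p = 8 > 1).
  So int = F(infinity) - F(3) = 0 - (-1/15309) = 1/15309.
  Finite, so by the integral test, the series converges.

converges


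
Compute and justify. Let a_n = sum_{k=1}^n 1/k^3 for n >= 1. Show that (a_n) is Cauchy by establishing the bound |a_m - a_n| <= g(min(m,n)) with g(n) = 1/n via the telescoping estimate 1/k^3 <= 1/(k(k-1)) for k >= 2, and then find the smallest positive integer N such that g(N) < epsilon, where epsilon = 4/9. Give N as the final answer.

For m > n >= 1: |a_m - a_n| = sum_{k=n+1}^m 1/k^3.
Use 1/k^3 <= 1/(k(k-1)) = 1/(k-1) - 1/k for k >= 2 (which holds since k^3 >= k^2 >= k(k-1) for k >= 2):
sum_{k=n+1}^m 1/k^3 <= sum_{k=n+1}^m (1/(k-1) - 1/k) = 1/n - 1/m <= 1/n.
By symmetry the same bound holds with n,m swapped, so |a_m - a_n| <= 1/min(m,n) = g(min(m,n)). Since g(n) -> 0, (a_n) is Cauchy.
Now solve g(N) < 4/9: 1/N < 4/9 <=> N > 1/(4/9) = 9/4.
The smallest integer strictly greater than 9/4 is N = 3.
Check: g(3) = 1/3 < 4/9; g(2) = 1/2 >= 4/9. So N = 3.

3


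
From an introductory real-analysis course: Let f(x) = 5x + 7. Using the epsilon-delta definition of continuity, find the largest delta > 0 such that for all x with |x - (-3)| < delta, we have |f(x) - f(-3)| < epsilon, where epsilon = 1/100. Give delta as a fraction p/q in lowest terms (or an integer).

We compute f(-3) = 5*(-3) + 7 = -8.
|f(x) - f(-3)| = |5x + 7 - (-8)| = |5(x - (-3))| = 5|x - (-3)|.
We need 5|x - (-3)| < 1/100, i.e. |x - (-3)| < 1/100 / 5 = 1/500.
So any delta <= 1/500 works. Conversely, if delta > 1/500, then x = -3 + 1/500 satisfies |x - (-3)| = 1/500 < delta but |f(x) - f(-3)| = 5 * 1/500 = 1/100, which is not < 1/100; so no larger delta works.
Hence the largest such delta is 1/500.

1/500


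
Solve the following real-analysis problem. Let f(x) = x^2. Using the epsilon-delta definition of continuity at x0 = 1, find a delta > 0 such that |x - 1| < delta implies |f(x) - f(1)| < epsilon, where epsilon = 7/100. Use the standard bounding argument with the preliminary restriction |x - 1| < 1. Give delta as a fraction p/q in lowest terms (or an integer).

Factor: |x^2 - (1)^2| = |x - 1| * |x + 1|.
Impose |x - 1| < 1 first. Then |x + 1| = |(x - 1) + 2*(1)| <= |x - 1| + 2*|1| < 1 + 2 = 3.
So |x^2 - (1)^2| < delta * 3.
We need delta * 3 <= 7/100, i.e. delta <= 7/100/3 = 7/300.
Since 7/300 < 1, this is tighter than 1; take delta = 7/300.
So delta = 7/300 works.

7/300


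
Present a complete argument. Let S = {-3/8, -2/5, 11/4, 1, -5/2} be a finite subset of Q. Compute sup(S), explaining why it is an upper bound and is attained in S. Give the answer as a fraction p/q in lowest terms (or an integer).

S is finite, so sup(S) = max(S).
Sorted decreasing:
11/4, 1, -3/8, -2/5, -5/2
The extremum is 11/4.
For every x in S, x <= 11/4. And 11/4 is in S, so it is attained.
Therefore sup(S) = 11/4.

11/4


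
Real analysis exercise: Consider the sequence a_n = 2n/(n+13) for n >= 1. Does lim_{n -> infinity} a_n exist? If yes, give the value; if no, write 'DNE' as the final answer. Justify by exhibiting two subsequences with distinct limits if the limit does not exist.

Examine the behaviour of a_n along subsequences.
Even-n subsequence a_{2k} = 2(2k)/(2k+13) -> 2. Odd-n subsequence a_{2k+1} = 2(2k+1)/(2k+14) -> 2. Both tend to 2, which suggests the limit is 2; verify directly.
|a_n - 2| = |2n - 2(n+13)| / (n+13) = 26/(n+13) < 26/n for every n >= 1.
Given epsilon > 0, choose a positive integer N > 26/epsilon. Then for all n >= N, |a_n - 2| < 26/n <= 26/N < epsilon.
So by the definition of the limit, lim a_n exists and equals 2.

2


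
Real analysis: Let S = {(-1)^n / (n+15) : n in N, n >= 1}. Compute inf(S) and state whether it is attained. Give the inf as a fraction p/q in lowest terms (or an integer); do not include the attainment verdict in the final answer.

Analysis:
- Values: -1/16, 1/17, -1/18, 1/19, -1/20, ...
- Positive terms (even n): 1/(2+15), 1/(4+15), ... decreasing -> max = 1/17 (n=2).
- Negative terms (odd n): -1/(1+15), -1/(3+15), ... increasing -> min = -1/16 (n=1).
- So sup = 1/17 (attained at n=2); inf = -1/16 (attained at n=1).
Conclusion: inf(S) = -1/16, attained in S.

-1/16


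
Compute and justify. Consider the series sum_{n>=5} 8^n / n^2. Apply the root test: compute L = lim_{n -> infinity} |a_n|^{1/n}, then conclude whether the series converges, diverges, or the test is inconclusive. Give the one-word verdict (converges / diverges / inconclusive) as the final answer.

Let a_n denote the general term. Form |a_n|^(1/n) and simplify:
|a_n|^(1/n) = 8/n^(2/n)
Take the limit as n -> infinity: L = 8.
Since L = 8 > 1, the root test implies divergence.

diverges


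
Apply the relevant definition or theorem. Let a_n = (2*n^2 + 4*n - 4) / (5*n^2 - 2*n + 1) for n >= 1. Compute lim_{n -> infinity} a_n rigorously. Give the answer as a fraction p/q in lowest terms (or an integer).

Divide numerator and denominator by n^2, the highest power:
numerator / n^2 = 2 + 4/n - 4/n^2
denominator / n^2 = 5 - 2/n + n^(-2)
As n -> infinity, all terms of the form c/n^k (k >= 1) tend to 0.
So numerator / n^2 -> 2 and denominator / n^2 -> 5.
Therefore lim a_n = 2/5.

2/5


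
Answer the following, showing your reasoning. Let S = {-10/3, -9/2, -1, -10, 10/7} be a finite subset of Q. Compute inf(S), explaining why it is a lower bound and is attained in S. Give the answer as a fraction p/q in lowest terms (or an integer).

S is finite, so inf(S) = min(S).
Sorted increasing:
-10, -9/2, -10/3, -1, 10/7
The extremum is -10.
For every x in S, x >= -10. And -10 is in S, so it is attained.
Therefore inf(S) = -10.

-10


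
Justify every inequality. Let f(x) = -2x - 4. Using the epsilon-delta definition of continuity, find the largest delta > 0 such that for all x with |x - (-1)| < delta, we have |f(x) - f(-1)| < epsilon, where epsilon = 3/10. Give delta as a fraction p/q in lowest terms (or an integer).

We compute f(-1) = -2*(-1) - 4 = -2.
|f(x) - f(-1)| = |-2x - 4 - (-2)| = |-2(x - (-1))| = 2|x - (-1)|.
We need 2|x - (-1)| < 3/10, i.e. |x - (-1)| < 3/10 / 2 = 3/20.
So any delta <= 3/20 works. Conversely, if delta > 3/20, then x = -1 + 3/20 satisfies |x - (-1)| = 3/20 < delta but |f(x) - f(-1)| = 2 * 3/20 = 3/10, which is not < 3/10; so no larger delta works.
Hence the largest such delta is 3/20.

3/20


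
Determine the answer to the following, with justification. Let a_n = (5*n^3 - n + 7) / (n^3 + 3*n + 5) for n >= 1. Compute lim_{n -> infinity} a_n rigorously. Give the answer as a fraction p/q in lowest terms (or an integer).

Divide numerator and denominator by n^3, the highest power:
numerator / n^3 = 5 - 1/n^2 + 7/n^3
denominator / n^3 = 1 + 3/n^2 + 5/n^3
As n -> infinity, all terms of the form c/n^k (k >= 1) tend to 0.
So numerator / n^3 -> 5 and denominator / n^3 -> 1.
Therefore lim a_n = 5.

5


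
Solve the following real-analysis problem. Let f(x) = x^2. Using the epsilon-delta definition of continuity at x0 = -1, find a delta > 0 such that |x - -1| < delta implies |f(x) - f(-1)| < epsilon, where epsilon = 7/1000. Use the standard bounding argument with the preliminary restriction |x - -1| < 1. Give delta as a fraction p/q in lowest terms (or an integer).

Factor: |x^2 - (-1)^2| = |x - -1| * |x + -1|.
Impose |x - -1| < 1 first. Then |x + -1| = |(x - -1) + 2*(-1)| <= |x - -1| + 2*|-1| < 1 + 2 = 3.
So |x^2 - (-1)^2| < delta * 3.
We need delta * 3 <= 7/1000, i.e. delta <= 7/1000/3 = 7/3000.
Since 7/3000 < 1, this is tighter than 1; take delta = 7/3000.
So delta = 7/3000 works.

7/3000


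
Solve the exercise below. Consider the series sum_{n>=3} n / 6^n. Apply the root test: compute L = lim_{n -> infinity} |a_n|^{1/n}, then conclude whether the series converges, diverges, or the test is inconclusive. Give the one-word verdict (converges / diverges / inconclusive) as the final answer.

Let a_n denote the general term. Form |a_n|^(1/n) and simplify:
|a_n|^(1/n) = n^(1/n)/6
Take the limit as n -> infinity: L = 1/6.
Since L = 1/6 < 1, the root test implies convergence.

converges


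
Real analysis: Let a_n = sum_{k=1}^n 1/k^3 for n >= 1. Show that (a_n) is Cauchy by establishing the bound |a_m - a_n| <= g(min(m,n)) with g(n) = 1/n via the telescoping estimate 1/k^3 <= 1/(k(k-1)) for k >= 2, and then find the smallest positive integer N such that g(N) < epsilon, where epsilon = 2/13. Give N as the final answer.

For m > n >= 1: |a_m - a_n| = sum_{k=n+1}^m 1/k^3.
Use 1/k^3 <= 1/(k(k-1)) = 1/(k-1) - 1/k for k >= 2 (which holds since k^3 >= k^2 >= k(k-1) for k >= 2):
sum_{k=n+1}^m 1/k^3 <= sum_{k=n+1}^m (1/(k-1) - 1/k) = 1/n - 1/m <= 1/n.
By symmetry the same bound holds with n,m swapped, so |a_m - a_n| <= 1/min(m,n) = g(min(m,n)). Since g(n) -> 0, (a_n) is Cauchy.
Now solve g(N) < 2/13: 1/N < 2/13 <=> N > 1/(2/13) = 13/2.
The smallest integer strictly greater than 13/2 is N = 7.
Check: g(7) = 1/7 < 2/13; g(6) = 1/6 >= 2/13. So N = 7.

7


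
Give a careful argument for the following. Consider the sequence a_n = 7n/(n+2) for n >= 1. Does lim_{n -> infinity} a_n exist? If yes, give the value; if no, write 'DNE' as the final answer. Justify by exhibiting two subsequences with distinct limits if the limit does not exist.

Examine the behaviour of a_n along subsequences.
Even-n subsequence a_{2k} = 7(2k)/(2k+2) -> 7. Odd-n subsequence a_{2k+1} = 7(2k+1)/(2k+3) -> 7. Both tend to 7, which suggests the limit is 7; verify directly.
|a_n - 7| = |7n - 7(n+2)| / (n+2) = 14/(n+2) < 14/n for every n >= 1.
Given epsilon > 0, choose a positive integer N > 14/epsilon. Then for all n >= N, |a_n - 7| < 14/n <= 14/N < epsilon.
So by the definition of the limit, lim a_n exists and equals 7.

7


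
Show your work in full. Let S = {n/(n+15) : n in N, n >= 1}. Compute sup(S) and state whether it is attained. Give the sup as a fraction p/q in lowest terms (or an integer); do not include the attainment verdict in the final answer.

Analysis:
- Values: 1/16, 2/17, 1/6, 4/19, ... strictly increasing.
- Minimum is 1/16 (n=1); inf = 1/16 (attained).
- n/(n+15) = 1 - 15/(n+15) -> 1 from below as n -> infinity, and never equals 1.
- So sup = 1 (not attained).
Conclusion: sup(S) = 1, not attained in S.

1


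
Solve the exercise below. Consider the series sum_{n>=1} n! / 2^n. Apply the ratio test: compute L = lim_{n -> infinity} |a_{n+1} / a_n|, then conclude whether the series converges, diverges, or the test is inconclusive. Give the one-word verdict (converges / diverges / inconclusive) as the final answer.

Let a_n denote the general term. Form the ratio a_{n+1}/a_n and simplify:
a_{n+1}/a_n = n/2 + 1/2
Take the limit as n -> infinity: L = infinity.
Since L = infinity > 1 (or L = infinity), the ratio test implies the series diverges.

diverges


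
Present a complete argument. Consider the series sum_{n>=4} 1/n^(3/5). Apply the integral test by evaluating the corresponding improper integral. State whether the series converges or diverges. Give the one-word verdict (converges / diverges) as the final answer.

Let f(x) = x^(-3/5). Then f is positive, continuous, and decreasing on [4, infinity), so the integral test applies.
Compute the improper integral int_{4}^infinity f(x) dx:
  antiderivative F(x) = 5*x^(2/5)/2.
  As x -> infinity, F(x) -> infinity (since p = 3/5 < 1).
  So the integral diverges. By the integral test, the series diverges.

diverges


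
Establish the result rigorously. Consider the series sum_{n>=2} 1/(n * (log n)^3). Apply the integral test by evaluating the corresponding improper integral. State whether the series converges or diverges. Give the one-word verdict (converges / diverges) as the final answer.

Let f(x) = 1/(x*log(x)^3). Then f is positive, continuous, and decreasing on [2, infinity), so the integral test applies.
Compute the improper integral int_{2}^infinity f(x) dx:
  antiderivative F(x) = -1/(2*log(x)^2).
  F(x) -> 0 as x -> infinity.  int = 0 - F(2) = 1/(2*log(2)^2) < infinity. By the integral test, the series converges.

converges


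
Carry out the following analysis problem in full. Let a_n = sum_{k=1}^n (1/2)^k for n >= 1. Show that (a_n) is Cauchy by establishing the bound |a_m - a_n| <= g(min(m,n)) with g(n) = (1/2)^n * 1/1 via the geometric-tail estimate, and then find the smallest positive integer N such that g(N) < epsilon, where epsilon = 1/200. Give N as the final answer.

For m > n >= 1: |a_m - a_n| = sum_{k=n+1}^m (1/2)^k < sum_{k=n+1}^infinity (1/2)^k = (1/2)^(n+1) / (1 - 1/2) = (1/2)^n * (1/2) * (2/1) = (1/2)^n * 1/1.
So g(n) = (1/2)^n / 1. Since g(n) -> 0, (a_n) is Cauchy.
Now solve g(N) < 1/200: (1/2)^N / 1 < 1/200 <=> 2^N > 1 / (1 * 1/200) = 200.
Check powers of 2: 2^7 = 128 <= 200, 2^8 = 256 > 200.
So the smallest such N is 8. Check: g(8) = 1/(1 * 256) = 1/256 < 1/200.

8


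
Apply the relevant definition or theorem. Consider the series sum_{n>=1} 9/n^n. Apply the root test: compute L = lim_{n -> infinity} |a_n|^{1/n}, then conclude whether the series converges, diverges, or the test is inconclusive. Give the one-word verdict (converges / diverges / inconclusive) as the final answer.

Let a_n denote the general term. Form |a_n|^(1/n) and simplify:
|a_n|^(1/n) = 3^(2/n)/n
Take the limit as n -> infinity: L = 0.
Since L = 0 < 1, the root test implies convergence.

converges


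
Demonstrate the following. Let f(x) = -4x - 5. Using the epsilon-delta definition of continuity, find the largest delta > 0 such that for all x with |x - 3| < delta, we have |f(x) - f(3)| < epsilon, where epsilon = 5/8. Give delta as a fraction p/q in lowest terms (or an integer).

We compute f(3) = -4*(3) - 5 = -17.
|f(x) - f(3)| = |-4x - 5 - (-17)| = |-4(x - 3)| = 4|x - 3|.
We need 4|x - 3| < 5/8, i.e. |x - 3| < 5/8 / 4 = 5/32.
So any delta <= 5/32 works. Conversely, if delta > 5/32, then x = 3 + 5/32 satisfies |x - 3| = 5/32 < delta but |f(x) - f(3)| = 4 * 5/32 = 5/8, which is not < 5/8; so no larger delta works.
Hence the largest such delta is 5/32.

5/32


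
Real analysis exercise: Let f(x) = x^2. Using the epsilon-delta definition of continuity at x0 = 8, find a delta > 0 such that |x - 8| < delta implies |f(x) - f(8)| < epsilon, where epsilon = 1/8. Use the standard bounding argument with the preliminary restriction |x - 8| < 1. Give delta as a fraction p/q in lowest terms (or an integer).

Factor: |x^2 - (8)^2| = |x - 8| * |x + 8|.
Impose |x - 8| < 1 first. Then |x + 8| = |(x - 8) + 2*(8)| <= |x - 8| + 2*|8| < 1 + 16 = 17.
So |x^2 - (8)^2| < delta * 17.
We need delta * 17 <= 1/8, i.e. delta <= 1/8/17 = 1/136.
Since 1/136 < 1, this is tighter than 1; take delta = 1/136.
So delta = 1/136 works.

1/136


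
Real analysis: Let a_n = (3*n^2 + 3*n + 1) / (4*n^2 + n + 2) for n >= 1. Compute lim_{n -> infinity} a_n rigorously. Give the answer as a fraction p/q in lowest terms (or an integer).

Divide numerator and denominator by n^2, the highest power:
numerator / n^2 = 3 + 3/n + n^(-2)
denominator / n^2 = 4 + 1/n + 2/n^2
As n -> infinity, all terms of the form c/n^k (k >= 1) tend to 0.
So numerator / n^2 -> 3 and denominator / n^2 -> 4.
Therefore lim a_n = 3/4.

3/4


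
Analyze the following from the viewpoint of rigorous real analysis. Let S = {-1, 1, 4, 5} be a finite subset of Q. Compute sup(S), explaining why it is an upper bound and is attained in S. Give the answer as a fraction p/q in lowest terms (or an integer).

S is finite, so sup(S) = max(S).
Sorted decreasing:
5, 4, 1, -1
The extremum is 5.
For every x in S, x <= 5. And 5 is in S, so it is attained.
Therefore sup(S) = 5.

5


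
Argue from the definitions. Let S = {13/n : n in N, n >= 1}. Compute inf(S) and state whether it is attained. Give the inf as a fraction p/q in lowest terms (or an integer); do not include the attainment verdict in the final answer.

Analysis:
- Values: 13, 13/2, 13/3, 13/4, ... strictly decreasing.
- The maximum is 13 (n=1); sup = 13 (attained).
- The set is bounded below by 0; 13/n -> 0 so 0 is the greatest lower bound.
- 0 is not in the set, so inf = 0 is not attained.
Conclusion: inf(S) = 0, not attained in S.

0


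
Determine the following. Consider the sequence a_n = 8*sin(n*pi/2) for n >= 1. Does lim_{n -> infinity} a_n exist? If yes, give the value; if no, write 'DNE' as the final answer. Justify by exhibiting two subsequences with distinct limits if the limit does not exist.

Examine the behaviour of a_n along subsequences.
a_{4k+1} = 8*sin(pi/2 + 2k*pi) = 8 -> 8. a_{4k+3} = 8*sin(3pi/2 + 2k*pi) = -8 -> -8.
Since these two subsequential limits are 8 and -8, distinct, the full sequence cannot converge (a convergent sequence has all subsequences tending to the same limit). So lim a_n does not exist.

DNE


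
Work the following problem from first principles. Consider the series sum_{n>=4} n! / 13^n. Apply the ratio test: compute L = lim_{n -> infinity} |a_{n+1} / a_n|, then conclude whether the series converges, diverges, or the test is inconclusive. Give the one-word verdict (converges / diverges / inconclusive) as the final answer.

Let a_n denote the general term. Form the ratio a_{n+1}/a_n and simplify:
a_{n+1}/a_n = n/13 + 1/13
Take the limit as n -> infinity: L = infinity.
Since L = infinity > 1 (or L = infinity), the ratio test implies the series diverges.

diverges


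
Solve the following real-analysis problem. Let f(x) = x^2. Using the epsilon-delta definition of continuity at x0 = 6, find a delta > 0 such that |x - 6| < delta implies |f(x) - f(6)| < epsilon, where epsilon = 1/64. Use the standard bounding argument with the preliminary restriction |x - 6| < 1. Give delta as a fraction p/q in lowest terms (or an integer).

Factor: |x^2 - (6)^2| = |x - 6| * |x + 6|.
Impose |x - 6| < 1 first. Then |x + 6| = |(x - 6) + 2*(6)| <= |x - 6| + 2*|6| < 1 + 12 = 13.
So |x^2 - (6)^2| < delta * 13.
We need delta * 13 <= 1/64, i.e. delta <= 1/64/13 = 1/832.
Since 1/832 < 1, this is tighter than 1; take delta = 1/832.
So delta = 1/832 works.

1/832


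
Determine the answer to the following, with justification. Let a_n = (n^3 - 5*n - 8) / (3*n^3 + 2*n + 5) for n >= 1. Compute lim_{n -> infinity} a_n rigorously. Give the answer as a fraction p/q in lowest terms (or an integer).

Divide numerator and denominator by n^3, the highest power:
numerator / n^3 = 1 - 5/n^2 - 8/n^3
denominator / n^3 = 3 + 2/n^2 + 5/n^3
As n -> infinity, all terms of the form c/n^k (k >= 1) tend to 0.
So numerator / n^3 -> 1 and denominator / n^3 -> 3.
Therefore lim a_n = 1/3.

1/3


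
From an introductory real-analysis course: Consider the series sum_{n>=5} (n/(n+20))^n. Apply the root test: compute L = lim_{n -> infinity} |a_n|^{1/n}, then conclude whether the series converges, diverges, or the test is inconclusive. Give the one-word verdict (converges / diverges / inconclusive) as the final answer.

Let a_n denote the general term. Form |a_n|^(1/n) and simplify:
|a_n|^(1/n) = n/(n + 20)
Take the limit as n -> infinity: L = 1.
Since L = 1, the root test is inconclusive. (In fact a_n = (n/(n+20))^n -> e^(-20) != 0, so the nth-term test shows divergence; but the root test itself gives no conclusion.)

inconclusive


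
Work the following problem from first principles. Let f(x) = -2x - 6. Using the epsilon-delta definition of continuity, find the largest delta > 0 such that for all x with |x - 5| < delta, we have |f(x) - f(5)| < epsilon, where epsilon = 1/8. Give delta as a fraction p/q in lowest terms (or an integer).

We compute f(5) = -2*(5) - 6 = -16.
|f(x) - f(5)| = |-2x - 6 - (-16)| = |-2(x - 5)| = 2|x - 5|.
We need 2|x - 5| < 1/8, i.e. |x - 5| < 1/8 / 2 = 1/16.
So any delta <= 1/16 works. Conversely, if delta > 1/16, then x = 5 + 1/16 satisfies |x - 5| = 1/16 < delta but |f(x) - f(5)| = 2 * 1/16 = 1/8, which is not < 1/8; so no larger delta works.
Hence the largest such delta is 1/16.

1/16
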